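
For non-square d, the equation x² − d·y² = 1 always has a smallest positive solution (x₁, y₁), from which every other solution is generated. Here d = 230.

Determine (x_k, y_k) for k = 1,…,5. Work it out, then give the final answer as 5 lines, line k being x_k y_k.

91 6
16561 1092
3014011 198738
548533441 36169224
99830072251 6582600030

d=230: √d = [15; 6,30] (ℓ=2, even), read p_1/q_1
k=0  a_k=15  p_k/q_k = 15/1
k=1  a_k=6  p_k/q_k = 91/6
fundamental: x₁=91, y₁=6  (since 8281 − 230·36 = 1)
(x_2, y_2) = (91·91 + 230·6·6, 91·6 + 6·91) = (16561, 1092)
(x_3, y_3) = (91·16561 + 230·6·1092, 91·1092 + 6·16561) = (3014011, 198738)
(x_4, y_4) = (91·3014011 + 230·6·198738, 91·198738 + 6·3014011) = (548533441, 36169224)
(x_5, y_5) = (91·548533441 + 230·6·36169224, 91·36169224 + 6·548533441) = (99830072251, 6582600030)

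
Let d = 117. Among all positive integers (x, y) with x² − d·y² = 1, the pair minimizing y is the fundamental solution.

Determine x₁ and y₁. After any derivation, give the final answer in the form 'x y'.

√117 → a₀=10, period (1,4,2,4,1,20); ℓ=6 even so k=5
i=0: a=10 ⇒ p=10, q=1
i=1: a=1 ⇒ p=11, q=1
i=2: a=4 ⇒ p=54, q=5
i=3: a=2 ⇒ p=119, q=11
i=4: a=4 ⇒ p=530, q=49
i=5: a=1 ⇒ p=649, q=60
(x₁, y₁) = (649, 60);  649² − 117·60² = 1 ✓

649 60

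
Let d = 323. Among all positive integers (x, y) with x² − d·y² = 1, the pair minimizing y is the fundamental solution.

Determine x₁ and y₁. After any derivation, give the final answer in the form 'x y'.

d=323: √d = [17; 1,34] (ℓ=2, even), read p_1/q_1
step 0: (17, 1)  from 17·(1,0) + (0,1)
step 1: (18, 1)  from 1·(17,1) + (1,0)
fundamental: x₁=18, y₁=1  (since 324 − 323·1 = 1)

18 1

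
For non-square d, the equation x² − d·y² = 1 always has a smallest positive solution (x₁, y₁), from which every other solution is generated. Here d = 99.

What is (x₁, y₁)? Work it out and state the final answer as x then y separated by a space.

√99 = [9; 1,18, …], period ℓ=2 (even) → k=1
i=0: a=9 ⇒ p=9, q=1
i=1: a=1 ⇒ p=10, q=1
fundamental: x₁=10, y₁=1  (since 100 − 99·1 = 1)

10 1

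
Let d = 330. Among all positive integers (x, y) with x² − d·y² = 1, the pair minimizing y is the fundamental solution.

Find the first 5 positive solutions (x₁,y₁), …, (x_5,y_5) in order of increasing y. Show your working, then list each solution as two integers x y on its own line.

109 6
23761 1308
5179789 285138
1129170241 62158776
246153932749 13550328030

d=330: √d = [18; 6,36] (ℓ=2, even), read p_1/q_1
k=0  a_k=18  p_k/q_k = 18/1
k=1  a_k=6  p_k/q_k = 109/6
(x₁, y₁) = (109, 6);  109² − 330·6² = 1 ✓
(x_2, y_2) = (109·109 + 330·6·6, 109·6 + 6·109) = (23761, 1308)
(x_3, y_3) = (109·23761 + 330·6·1308, 109·1308 + 6·23761) = (5179789, 285138)
(x_4, y_4) = (109·5179789 + 330·6·285138, 109·285138 + 6·5179789) = (1129170241, 62158776)
(x_5, y_5) = (109·1129170241 + 330·6·62158776, 109·62158776 + 6·1129170241) = (246153932749, 13550328030)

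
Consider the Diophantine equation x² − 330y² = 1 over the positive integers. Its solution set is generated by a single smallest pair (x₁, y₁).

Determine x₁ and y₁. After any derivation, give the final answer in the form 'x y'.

d=330: √d = [18; 6,36] (ℓ=2, even), read p_1/q_1
k=0  a_k=18  p_k/q_k = 18/1
k=1  a_k=6  p_k/q_k = 109/6
→ (109, 6).  Check: 109²=11881, 330·6²=11880, difference 1.

109 6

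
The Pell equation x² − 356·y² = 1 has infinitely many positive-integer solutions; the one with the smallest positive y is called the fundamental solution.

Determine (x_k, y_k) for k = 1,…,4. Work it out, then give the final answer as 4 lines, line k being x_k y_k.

500001 26500
500002000001 26500053000
500003000004500001 26500106000079500
500004000010000008000001 26500159000265000106000

[18; 1,6,1,1,2,…,6,1,36] for √356; ℓ=14 ⇒ convergent index 13
k=0  a_k=18  p_k/q_k = 18/1
…
k=2  a_k=6  p_k/q_k = 132/7
k=3  a_k=1  p_k/q_k = 151/8
k=4  a_k=1  p_k/q_k = 283/15
…
k=6  a_k=1  p_k/q_k = 1000/53
…
k=10  a_k=1  p_k/q_k = 37868/2007
…
k=12  a_k=6  p_k/q_k = 433982/23001
k=13  a_k=1  p_k/q_k = 500001/26500
→ (500001, 26500).  Check: 500001²=250001000001, 356·26500²=250001000000, difference 1.
k=2:  x_2 = 500001·500001+356·26500·26500 = 500002000001,  y_2 = 500001·26500+26500·500001 = 26500053000
k=3:  x_3 = 500001·500002000001+356·26500·26500053000 = 500003000004500001,  y_3 = 500001·26500053000+26500·500002000001 = 26500106000079500
k=4:  x_4 = 500001·500003000004500001+356·26500·26500106000079500 = 500004000010000008000001,  y_4 = 500001·26500106000079500+26500·500003000004500001 = 26500159000265000106000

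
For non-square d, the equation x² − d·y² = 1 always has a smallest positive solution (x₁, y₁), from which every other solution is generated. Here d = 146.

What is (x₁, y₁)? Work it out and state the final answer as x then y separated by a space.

145 12

d=146: √d = [12; 12,24] (ℓ=2, even), read p_1/q_1
k=0  a_k=12  p_k/q_k = 12/1
k=1  a_k=12  p_k/q_k = 145/12
(x₁, y₁) = (145, 12);  145² − 146·12² = 1 ✓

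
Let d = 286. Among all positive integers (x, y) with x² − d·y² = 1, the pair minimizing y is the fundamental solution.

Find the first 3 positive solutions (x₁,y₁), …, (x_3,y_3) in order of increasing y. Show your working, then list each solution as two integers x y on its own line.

[16; 1,10,3,3,2,3,3,10,1,32] for √286; ℓ=10 ⇒ convergent index 9
step 0: (16, 1)  from 16·(1,0) + (0,1)
…
step 3: (575, 34)  from 3·(186,11) + (17,1)
…
step 5: (4397, 260)  from 2·(1911,113) + (575,34)
…
step 7: (49703, 2939)  from 3·(15102,893) + (4397,260)
step 8: (512132, 30283)  from 10·(49703,2939) + (15102,893)
step 9: (561835, 33222)  from 1·(512132,30283) + (49703,2939)
→ (561835, 33222).  Check: 561835²=315658567225, 286·33222²=315658567224, difference 1.
k=2:  x_2 = 561835·561835+286·33222·33222 = 631317134449,  y_2 = 561835·33222+33222·561835 = 37330564740
k=3:  x_3 = 561835·631317134449+286·33222·37330564740 = 709392124465745995,  y_3 = 561835·37330564740+33222·631317134449 = 41947235681362578

561835 33222
631317134449 37330564740
709392124465745995 41947235681362578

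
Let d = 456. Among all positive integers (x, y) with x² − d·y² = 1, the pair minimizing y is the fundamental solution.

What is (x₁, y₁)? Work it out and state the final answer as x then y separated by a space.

[21; 2,1,4,1,2,42] for √456; ℓ=6 ⇒ convergent index 5
a_0=21:  p_0=21·1+0=21,  q_0=21·0+1=1
…
a_4=1:  p_4=1·299+64=363,  q_4=1·14+3=17
a_5=2:  p_5=2·363+299=1025,  q_5=2·17+14=48
→ (1025, 48).  Check: 1025²=1050625, 456·48²=1050624, difference 1.

1025 48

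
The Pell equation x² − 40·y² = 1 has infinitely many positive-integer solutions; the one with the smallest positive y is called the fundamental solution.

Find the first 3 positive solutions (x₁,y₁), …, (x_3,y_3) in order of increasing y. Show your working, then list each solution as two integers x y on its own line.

d=40: √d = [6; 3,12] (ℓ=2, even), read p_1/q_1
k=0  a_k=6  p_k/q_k = 6/1
k=1  a_k=3  p_k/q_k = 19/3
→ (19, 3).  Check: 19²=361, 40·3²=360, difference 1.
(19+3√40)^2 = 721 + 114√40
(19+3√40)^3 = 27379 + 4329√40

19 3
721 114
27379 4329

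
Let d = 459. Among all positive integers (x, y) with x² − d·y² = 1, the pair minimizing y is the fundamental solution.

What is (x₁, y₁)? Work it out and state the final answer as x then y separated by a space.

499850 23331

[21; 2,2,1,4,21,4,1,2,2,42] for √459; ℓ=10 ⇒ convergent index 9
k=0  a_k=21  p_k/q_k = 21/1
…
k=2  a_k=2  p_k/q_k = 107/5
k=3  a_k=1  p_k/q_k = 150/7
…
k=6  a_k=4  p_k/q_k = 60695/2833
…
k=8  a_k=2  p_k/q_k = 212079/9899
k=9  a_k=2  p_k/q_k = 499850/23331
fundamental: x₁=499850, y₁=23331  (since 249850022500 − 459·544335561 = 1)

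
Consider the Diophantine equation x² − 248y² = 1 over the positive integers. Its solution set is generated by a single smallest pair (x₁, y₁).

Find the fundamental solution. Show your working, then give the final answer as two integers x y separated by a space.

d=248: √d = [15; 1,2,1,30] (ℓ=4, even), read p_3/q_3
i=0: a=15 ⇒ p=15, q=1
…
i=2: a=2 ⇒ p=47, q=3
i=3: a=1 ⇒ p=63, q=4
(x₁, y₁) = (63, 4);  63² − 248·4² = 1 ✓

63 4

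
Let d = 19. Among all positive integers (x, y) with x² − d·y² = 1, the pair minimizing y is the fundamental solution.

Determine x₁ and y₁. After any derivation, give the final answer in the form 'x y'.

170 39

d=19: √d = [4; 2,1,3,1,2,8] (ℓ=6, even), read p_5/q_5
step 0: (4, 1)  from 4·(1,0) + (0,1)
…
step 4: (61, 14)  from 1·(48,11) + (13,3)
step 5: (170, 39)  from 2·(61,14) + (48,11)
(x₁, y₁) = (170, 39);  170² − 19·39² = 1 ✓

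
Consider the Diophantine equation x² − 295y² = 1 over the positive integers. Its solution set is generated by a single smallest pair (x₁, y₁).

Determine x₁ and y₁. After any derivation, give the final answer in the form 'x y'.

2024999 117900

√295 = [17; 5,1,2,3,2,6,2,3,2,1,5,34, …], period ℓ=12 (even) → k=11
k=0  a_k=17  p_k/q_k = 17/1
…
k=4  a_k=3  p_k/q_k = 979/57
k=5  a_k=2  p_k/q_k = 2250/131
…
k=8  a_k=3  p_k/q_k = 108103/6294
k=9  a_k=2  p_k/q_k = 247414/14405
k=10  a_k=1  p_k/q_k = 355517/20699
k=11  a_k=5  p_k/q_k = 2024999/117900
→ (2024999, 117900).  Check: 2024999²=4100620950001, 295·117900²=4100620950000, difference 1.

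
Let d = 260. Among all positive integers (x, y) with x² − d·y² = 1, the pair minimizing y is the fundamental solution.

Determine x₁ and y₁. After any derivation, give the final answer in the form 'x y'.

129 8

√260 → a₀=16, period (8,32); ℓ=2 even so k=1
k=0  a_k=16  p_k/q_k = 16/1
k=1  a_k=8  p_k/q_k = 129/8
→ (129, 8).  Check: 129²=16641, 260·8²=16640, difference 1.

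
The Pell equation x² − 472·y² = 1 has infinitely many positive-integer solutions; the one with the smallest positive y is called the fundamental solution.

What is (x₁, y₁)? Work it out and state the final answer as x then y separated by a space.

306917 14127

√472 = [21; 1,2,1,1,1,…,2,1,42, …], period ℓ=14 (even) → k=13
k=0  a_k=21  p_k/q_k = 21/1
…
k=2  a_k=2  p_k/q_k = 65/3
k=3  a_k=1  p_k/q_k = 87/4
…
k=5  a_k=1  p_k/q_k = 239/11
k=6  a_k=4  p_k/q_k = 1108/51
k=7  a_k=5  p_k/q_k = 5779/266
k=8  a_k=4  p_k/q_k = 24224/1115
k=9  a_k=1  p_k/q_k = 30003/1381
k=10  a_k=1  p_k/q_k = 54227/2496
…
k=12  a_k=2  p_k/q_k = 222687/10250
k=13  a_k=1  p_k/q_k = 306917/14127
(x₁, y₁) = (306917, 14127);  306917² − 472·14127² = 1 ✓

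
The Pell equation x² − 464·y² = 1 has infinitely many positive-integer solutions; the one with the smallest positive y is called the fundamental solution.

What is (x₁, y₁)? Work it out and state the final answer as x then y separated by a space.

9801 455

d=464: √d = [21; 1,1,5,1,1,1,5,1,1,42] (ℓ=10, even), read p_9/q_9
i=0: a=21 ⇒ p=21, q=1
i=1: a=1 ⇒ p=22, q=1
i=2: a=1 ⇒ p=43, q=2
…
i=8: a=1 ⇒ p=5299, q=246
i=9: a=1 ⇒ p=9801, q=455
(x₁, y₁) = (9801, 455);  9801² − 464·455² = 1 ✓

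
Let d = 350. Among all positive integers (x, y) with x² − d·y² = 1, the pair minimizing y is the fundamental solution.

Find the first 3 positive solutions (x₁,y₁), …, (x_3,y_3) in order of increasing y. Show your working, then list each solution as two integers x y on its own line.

449 24
403201 21552
362074049 19353672

√350 = [18; 1,2,2,2,1,36, …], period ℓ=6 (even) → k=5
a_0=18:  p_0=18·1+0=18,  q_0=18·0+1=1
…
a_2=2:  p_2=2·19+18=56,  q_2=2·1+1=3
…
a_4=2:  p_4=2·131+56=318,  q_4=2·7+3=17
a_5=1:  p_5=1·318+131=449,  q_5=1·17+7=24
fundamental: x₁=449, y₁=24  (since 201601 − 350·576 = 1)
(449+24√350)^2 = 403201 + 21552√350
(449+24√350)^3 = 362074049 + 19353672√350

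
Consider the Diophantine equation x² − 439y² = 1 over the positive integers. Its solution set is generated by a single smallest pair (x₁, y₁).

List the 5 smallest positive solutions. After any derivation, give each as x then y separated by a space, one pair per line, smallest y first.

440 21
387199 18480
340734680 16262379
299846131201 14310875040
263864254722200 12593553772821

[20; 1,19,1,40] for √439; ℓ=4 ⇒ convergent index 3
i=0: a=20 ⇒ p=20, q=1
i=1: a=1 ⇒ p=21, q=1
i=2: a=19 ⇒ p=419, q=20
i=3: a=1 ⇒ p=440, q=21
fundamental: x₁=440, y₁=21  (since 193600 − 439·441 = 1)
(x_2, y_2) = (440·440 + 439·21·21, 440·21 + 21·440) = (387199, 18480)
(x_3, y_3) = (440·387199 + 439·21·18480, 440·18480 + 21·387199) = (340734680, 16262379)
(x_4, y_4) = (440·340734680 + 439·21·16262379, 440·16262379 + 21·340734680) = (299846131201, 14310875040)
(x_5, y_5) = (440·299846131201 + 439·21·14310875040, 440·14310875040 + 21·299846131201) = (263864254722200, 12593553772821)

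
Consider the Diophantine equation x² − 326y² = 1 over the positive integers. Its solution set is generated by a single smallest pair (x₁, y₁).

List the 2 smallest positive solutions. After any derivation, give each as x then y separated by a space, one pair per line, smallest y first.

325 18
211249 11700

[18; 18,36] for √326; ℓ=2 ⇒ convergent index 1
a_0=18:  p_0=18·1+0=18,  q_0=18·0+1=1
a_1=18:  p_1=18·18+1=325,  q_1=18·1+0=18
→ (325, 18).  Check: 325²=105625, 326·18²=105624, difference 1.
n=2: (325,18)∘(325,18) = (325·325+326·18·18, 325·18+18·325) = (211249,11700)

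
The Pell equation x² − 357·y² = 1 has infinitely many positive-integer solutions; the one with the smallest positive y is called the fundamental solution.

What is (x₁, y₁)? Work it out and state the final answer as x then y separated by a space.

3401 180

√357 = [18; 1,8,2,8,1,36, …], period ℓ=6 (even) → k=5
step 0: (18, 1)  from 18·(1,0) + (0,1)
step 1: (19, 1)  from 1·(18,1) + (1,0)
step 2: (170, 9)  from 8·(19,1) + (18,1)
…
step 4: (3042, 161)  from 8·(359,19) + (170,9)
step 5: (3401, 180)  from 1·(3042,161) + (359,19)
→ (3401, 180).  Check: 3401²=11566801, 357·180²=11566800, difference 1.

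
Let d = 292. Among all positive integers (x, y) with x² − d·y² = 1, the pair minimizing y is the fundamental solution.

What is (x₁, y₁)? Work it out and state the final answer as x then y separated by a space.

2281249 133500

√292 → a₀=17, period (11,2,1,3,8,3,1,2,11,34); ℓ=10 even so k=9
i=0: a=17 ⇒ p=17, q=1
…
i=2: a=2 ⇒ p=393, q=23
…
i=5: a=8 ⇒ p=17669, q=1034
i=6: a=3 ⇒ p=55143, q=3227
…
i=8: a=2 ⇒ p=200767, q=11749
i=9: a=11 ⇒ p=2281249, q=133500
fundamental: x₁=2281249, y₁=133500  (since 5204097000001 − 292·17822250000 = 1)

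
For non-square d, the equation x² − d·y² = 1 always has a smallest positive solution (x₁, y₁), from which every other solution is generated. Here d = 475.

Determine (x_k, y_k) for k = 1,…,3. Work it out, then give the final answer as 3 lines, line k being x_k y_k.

57799 2652
6681448801 306565896
772362118440199 35438404443156

√475 = [21; 1,3,1,6,2,6,1,3,1,42, …], period ℓ=10 (even) → k=9
i=0: a=21 ⇒ p=21, q=1
i=1: a=1 ⇒ p=22, q=1
i=2: a=3 ⇒ p=87, q=4
i=3: a=1 ⇒ p=109, q=5
…
i=5: a=2 ⇒ p=1591, q=73
i=6: a=6 ⇒ p=10287, q=472
i=7: a=1 ⇒ p=11878, q=545
i=8: a=3 ⇒ p=45921, q=2107
i=9: a=1 ⇒ p=57799, q=2652
→ (57799, 2652).  Check: 57799²=3340724401, 475·2652²=3340724400, difference 1.
(57799+2652√475)^2 = 6681448801 + 306565896√475
(57799+2652√475)^3 = 772362118440199 + 35438404443156√475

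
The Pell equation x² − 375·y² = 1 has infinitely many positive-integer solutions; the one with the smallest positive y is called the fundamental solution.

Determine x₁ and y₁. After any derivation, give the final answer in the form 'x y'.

d=375: √d = [19; 2,1,2,1,5,1,2,1,2,38] (ℓ=10, even), read p_9/q_9
step 0: (19, 1)  from 19·(1,0) + (0,1)
…
step 2: (58, 3)  from 1·(39,2) + (19,1)
step 3: (155, 8)  from 2·(58,3) + (39,2)
step 4: (213, 11)  from 1·(155,8) + (58,3)
step 5: (1220, 63)  from 5·(213,11) + (155,8)
step 6: (1433, 74)  from 1·(1220,63) + (213,11)
step 7: (4086, 211)  from 2·(1433,74) + (1220,63)
step 8: (5519, 285)  from 1·(4086,211) + (1433,74)
step 9: (15124, 781)  from 2·(5519,285) + (4086,211)
fundamental: x₁=15124, y₁=781  (since 228735376 − 375·609961 = 1)

15124 781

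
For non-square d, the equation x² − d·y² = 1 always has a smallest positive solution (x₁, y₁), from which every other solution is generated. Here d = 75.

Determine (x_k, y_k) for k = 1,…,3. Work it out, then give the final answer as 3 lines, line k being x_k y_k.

26 3
1351 156
70226 8109

√75 = [8; 1,1,1,16, …], period ℓ=4 (even) → k=3
step 0: (8, 1)  from 8·(1,0) + (0,1)
step 1: (9, 1)  from 1·(8,1) + (1,0)
step 2: (17, 2)  from 1·(9,1) + (8,1)
step 3: (26, 3)  from 1·(17,2) + (9,1)
fundamental: x₁=26, y₁=3  (since 676 − 75·9 = 1)
n=2: (26,3)∘(26,3) = (26·26+75·3·3, 26·3+3·26) = (1351,156)
n=3: (1351,156)∘(26,3) = (26·1351+75·3·156, 26·156+3·1351) = (70226,8109)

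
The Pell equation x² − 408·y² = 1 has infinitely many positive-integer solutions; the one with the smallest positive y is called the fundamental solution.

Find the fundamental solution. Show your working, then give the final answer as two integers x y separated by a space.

101 5

[20; 5,40] for √408; ℓ=2 ⇒ convergent index 1
k=0  a_k=20  p_k/q_k = 20/1
k=1  a_k=5  p_k/q_k = 101/5
→ (101, 5).  Check: 101²=10201, 408·5²=10200, difference 1.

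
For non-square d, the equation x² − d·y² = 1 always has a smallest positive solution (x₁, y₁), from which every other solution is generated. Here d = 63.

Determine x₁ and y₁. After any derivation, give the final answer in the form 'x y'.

d=63: √d = [7; 1,14] (ℓ=2, even), read p_1/q_1
k=0  a_k=7  p_k/q_k = 7/1
k=1  a_k=1  p_k/q_k = 8/1
→ (8, 1).  Check: 8²=64, 63·1²=63, difference 1.

8 1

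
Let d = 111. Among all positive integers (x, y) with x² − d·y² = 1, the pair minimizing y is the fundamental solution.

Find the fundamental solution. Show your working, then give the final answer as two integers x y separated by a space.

295 28

[10; 1,1,6,1,1,20] for √111; ℓ=6 ⇒ convergent index 5
k=0  a_k=10  p_k/q_k = 10/1
k=1  a_k=1  p_k/q_k = 11/1
…
k=4  a_k=1  p_k/q_k = 158/15
k=5  a_k=1  p_k/q_k = 295/28
→ (295, 28).  Check: 295²=87025, 111·28²=87024, difference 1.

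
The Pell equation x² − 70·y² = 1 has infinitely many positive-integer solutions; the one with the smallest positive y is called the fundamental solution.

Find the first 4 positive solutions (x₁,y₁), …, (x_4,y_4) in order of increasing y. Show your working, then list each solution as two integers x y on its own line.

251 30
126001 15060
63252251 7560090
31752504001 3795150120

√70 → a₀=8, period (2,1,2,1,2,16); ℓ=6 even so k=5
step 0: (8, 1)  from 8·(1,0) + (0,1)
…
step 2: (25, 3)  from 1·(17,2) + (8,1)
step 3: (67, 8)  from 2·(25,3) + (17,2)
step 4: (92, 11)  from 1·(67,8) + (25,3)
step 5: (251, 30)  from 2·(92,11) + (67,8)
→ (251, 30).  Check: 251²=63001, 70·30²=63000, difference 1.
n=2: (251,30)∘(251,30) = (251·251+70·30·30, 251·30+30·251) = (126001,15060)
n=3: (126001,15060)∘(251,30) = (251·126001+70·30·15060, 251·15060+30·126001) = (63252251,7560090)
n=4: (63252251,7560090)∘(251,30) = (251·63252251+70·30·7560090, 251·7560090+30·63252251) = (31752504001,3795150120)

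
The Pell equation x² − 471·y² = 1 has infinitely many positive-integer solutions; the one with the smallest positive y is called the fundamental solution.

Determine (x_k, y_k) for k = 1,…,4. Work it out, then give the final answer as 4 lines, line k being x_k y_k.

7838695 361188
122890278606049 5662485139320
1926598824915678693415 88772987898323613612
30204041151744689101078780801 1391728752747293974319493360

[21; 1,2,2,1,3,…,2,1,42] for √471; ℓ=14 ⇒ convergent index 13
a_0=21:  p_0=21·1+0=21,  q_0=21·0+1=1
a_1=1:  p_1=1·21+1=22,  q_1=1·1+0=1
…
a_4=1:  p_4=1·152+65=217,  q_4=1·7+3=10
a_5=3:  p_5=3·217+152=803,  q_5=3·10+7=37
a_6=4:  p_6=4·803+217=3429,  q_6=4·37+10=158
…
a_9=3:  p_9=3·198665+48809=644804,  q_9=3·9154+2249=29711
a_10=1:  p_10=1·644804+198665=843469,  q_10=1·29711+9154=38865
a_11=2:  p_11=2·843469+644804=2331742,  q_11=2·38865+29711=107441
a_12=2:  p_12=2·2331742+843469=5506953,  q_12=2·107441+38865=253747
a_13=1:  p_13=1·5506953+2331742=7838695,  q_13=1·253747+107441=361188
→ (7838695, 361188).  Check: 7838695²=61445139303025, 471·361188²=61445139303024, difference 1.
n=2: (7838695,361188)∘(7838695,361188) = (7838695·7838695+471·361188·361188, 7838695·361188+361188·7838695) = (122890278606049,5662485139320)
n=3: (122890278606049,5662485139320)∘(7838695,361188) = (7838695·122890278606049+471·361188·5662485139320, 7838695·5662485139320+361188·122890278606049) = (1926598824915678693415,88772987898323613612)
n=4: (1926598824915678693415,88772987898323613612)∘(7838695,361188) = (7838695·1926598824915678693415+471·361188·88772987898323613612, 7838695·88772987898323613612+361188·1926598824915678693415) = (30204041151744689101078780801,1391728752747293974319493360)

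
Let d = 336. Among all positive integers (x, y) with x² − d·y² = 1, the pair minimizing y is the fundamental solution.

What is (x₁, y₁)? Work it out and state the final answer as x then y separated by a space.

55 3

√336 → a₀=18, period (3,36); ℓ=2 even so k=1
k=0  a_k=18  p_k/q_k = 18/1
k=1  a_k=3  p_k/q_k = 55/3
(x₁, y₁) = (55, 3);  55² − 336·3² = 1 ✓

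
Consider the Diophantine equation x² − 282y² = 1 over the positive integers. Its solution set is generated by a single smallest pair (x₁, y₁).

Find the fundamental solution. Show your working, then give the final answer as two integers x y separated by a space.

√282 → a₀=16, period (1,3,1,4,1,3,1,32); ℓ=8 even so k=7
k=0  a_k=16  p_k/q_k = 16/1
…
k=3  a_k=1  p_k/q_k = 84/5
…
k=5  a_k=1  p_k/q_k = 487/29
k=6  a_k=3  p_k/q_k = 1864/111
k=7  a_k=1  p_k/q_k = 2351/140
(x₁, y₁) = (2351, 140);  2351² − 282·140² = 1 ✓

2351 140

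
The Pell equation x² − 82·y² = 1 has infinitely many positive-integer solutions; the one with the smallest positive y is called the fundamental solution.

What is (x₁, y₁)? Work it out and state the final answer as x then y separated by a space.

[9; 18] for √82; ℓ=1 ⇒ convergent index 1
a_0=9:  p_0=9·1+0=9,  q_0=9·0+1=1
a_1=18:  p_1=18·9+1=163,  q_1=18·1+0=18
→ (163, 18).  Check: 163²=26569, 82·18²=26568, difference 1.

163 18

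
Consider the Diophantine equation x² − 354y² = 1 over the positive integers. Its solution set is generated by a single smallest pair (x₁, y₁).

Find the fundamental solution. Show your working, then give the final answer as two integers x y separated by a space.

258065 13716

√354 = [18; 1,4,2,2,18,2,2,4,1,36, …], period ℓ=10 (even) → k=9
a_0=18:  p_0=18·1+0=18,  q_0=18·0+1=1
…
a_2=4:  p_2=4·19+18=94,  q_2=4·1+1=5
a_3=2:  p_3=2·94+19=207,  q_3=2·5+1=11
a_4=2:  p_4=2·207+94=508,  q_4=2·11+5=27
…
a_7=2:  p_7=2·19210+9351=47771,  q_7=2·1021+497=2539
a_8=4:  p_8=4·47771+19210=210294,  q_8=4·2539+1021=11177
a_9=1:  p_9=1·210294+47771=258065,  q_9=1·11177+2539=13716
(x₁, y₁) = (258065, 13716);  258065² − 354·13716² = 1 ✓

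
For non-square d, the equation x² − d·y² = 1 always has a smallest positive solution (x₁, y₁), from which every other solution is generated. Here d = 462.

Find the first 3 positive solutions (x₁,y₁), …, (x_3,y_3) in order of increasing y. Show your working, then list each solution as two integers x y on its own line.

d=462: √d = [21; 2,42] (ℓ=2, even), read p_1/q_1
a_0=21:  p_0=21·1+0=21,  q_0=21·0+1=1
a_1=2:  p_1=2·21+1=43,  q_1=2·1+0=2
→ (43, 2).  Check: 43²=1849, 462·2²=1848, difference 1.
(x_2, y_2) = (43·43 + 462·2·2, 43·2 + 2·43) = (3697, 172)
(x_3, y_3) = (43·3697 + 462·2·172, 43·172 + 2·3697) = (317899, 14790)

43 2
3697 172
317899 14790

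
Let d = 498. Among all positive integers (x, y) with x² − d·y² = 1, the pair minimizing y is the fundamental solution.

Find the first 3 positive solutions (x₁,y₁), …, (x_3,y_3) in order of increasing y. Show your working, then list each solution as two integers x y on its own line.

179777 8056
64639539457 2896567024
23241404969742401 1041472259739240

√498 = [22; 3,6,22,6,3,44, …], period ℓ=6 (even) → k=5
a_0=22:  p_0=22·1+0=22,  q_0=22·0+1=1
…
a_3=22:  p_3=22·424+67=9395,  q_3=22·19+3=421
a_4=6:  p_4=6·9395+424=56794,  q_4=6·421+19=2545
a_5=3:  p_5=3·56794+9395=179777,  q_5=3·2545+421=8056
(x₁, y₁) = (179777, 8056);  179777² − 498·8056² = 1 ✓
(179777+8056√498)^2 = 64639539457 + 2896567024√498
(179777+8056√498)^3 = 23241404969742401 + 1041472259739240√498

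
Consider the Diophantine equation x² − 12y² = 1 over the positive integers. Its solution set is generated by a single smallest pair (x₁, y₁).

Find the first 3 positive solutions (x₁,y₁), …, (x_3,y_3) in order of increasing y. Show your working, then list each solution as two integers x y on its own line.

d=12: √d = [3; 2,6] (ℓ=2, even), read p_1/q_1
i=0: a=3 ⇒ p=3, q=1
i=1: a=2 ⇒ p=7, q=2
fundamental: x₁=7, y₁=2  (since 49 − 12·4 = 1)
n=2: (7,2)∘(7,2) = (7·7+12·2·2, 7·2+2·7) = (97,28)
n=3: (97,28)∘(7,2) = (7·97+12·2·28, 7·28+2·97) = (1351,390)

7 2
97 28
1351 390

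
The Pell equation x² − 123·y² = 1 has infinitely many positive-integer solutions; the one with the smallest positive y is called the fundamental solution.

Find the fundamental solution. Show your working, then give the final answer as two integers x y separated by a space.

√123 = [11; 11,22, …], period ℓ=2 (even) → k=1
a_0=11:  p_0=11·1+0=11,  q_0=11·0+1=1
a_1=11:  p_1=11·11+1=122,  q_1=11·1+0=11
(x₁, y₁) = (122, 11);  122² − 123·11² = 1 ✓

122 11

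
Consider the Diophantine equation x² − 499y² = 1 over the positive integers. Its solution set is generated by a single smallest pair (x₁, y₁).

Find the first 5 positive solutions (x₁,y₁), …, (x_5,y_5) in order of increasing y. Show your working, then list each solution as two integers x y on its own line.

√499 → a₀=22, period (2,1,21,1,2,44); ℓ=6 even so k=5
a_0=22:  p_0=22·1+0=22,  q_0=22·0+1=1
…
a_4=1:  p_4=1·1452+67=1519,  q_4=1·65+3=68
a_5=2:  p_5=2·1519+1452=4490,  q_5=2·68+65=201
(x₁, y₁) = (4490, 201);  4490² − 499·201² = 1 ✓
n=2: (4490,201)∘(4490,201) = (4490·4490+499·201·201, 4490·201+201·4490) = (40320199,1804980)
n=3: (40320199,1804980)∘(4490,201) = (4490·40320199+499·201·1804980, 4490·1804980+201·40320199) = (362075382530,16208720199)
n=4: (362075382530,16208720199)∘(4490,201) = (4490·362075382530+499·201·16208720199, 4490·16208720199+201·362075382530) = (3251436894799201,145554305582040)
n=5: (3251436894799201,145554305582040)∘(4490,201) = (4490·3251436894799201+499·201·145554305582040, 4490·145554305582040+201·3251436894799201) = (29197902953221442450,1307077647917999001)

4490 201
40320199 1804980
362075382530 16208720199
3251436894799201 145554305582040
29197902953221442450 1307077647917999001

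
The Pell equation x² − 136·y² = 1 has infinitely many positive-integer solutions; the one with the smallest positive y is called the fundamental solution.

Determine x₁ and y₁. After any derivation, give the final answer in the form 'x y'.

√136 = [11; 1,1,1,22, …], period ℓ=4 (even) → k=3
a_0=11:  p_0=11·1+0=11,  q_0=11·0+1=1
…
a_2=1:  p_2=1·12+11=23,  q_2=1·1+1=2
a_3=1:  p_3=1·23+12=35,  q_3=1·2+1=3
(x₁, y₁) = (35, 3);  35² − 136·3² = 1 ✓

35 3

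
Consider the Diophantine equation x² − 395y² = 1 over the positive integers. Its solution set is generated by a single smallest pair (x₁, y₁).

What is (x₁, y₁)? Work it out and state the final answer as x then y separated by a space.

[19; 1,6,1,38] for √395; ℓ=4 ⇒ convergent index 3
i=0: a=19 ⇒ p=19, q=1
…
i=2: a=6 ⇒ p=139, q=7
i=3: a=1 ⇒ p=159, q=8
→ (159, 8).  Check: 159²=25281, 395·8²=25280, difference 1.

159 8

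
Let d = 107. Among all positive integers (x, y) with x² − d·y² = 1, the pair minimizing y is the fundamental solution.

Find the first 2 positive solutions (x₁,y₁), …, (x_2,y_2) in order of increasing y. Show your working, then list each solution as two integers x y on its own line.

962 93
1850887 178932

√107 = [10; 2,1,9,1,2,20, …], period ℓ=6 (even) → k=5
step 0: (10, 1)  from 10·(1,0) + (0,1)
step 1: (21, 2)  from 2·(10,1) + (1,0)
…
step 3: (300, 29)  from 9·(31,3) + (21,2)
step 4: (331, 32)  from 1·(300,29) + (31,3)
step 5: (962, 93)  from 2·(331,32) + (300,29)
→ (962, 93).  Check: 962²=925444, 107·93²=925443, difference 1.
(962+93√107)^2 = 1850887 + 178932√107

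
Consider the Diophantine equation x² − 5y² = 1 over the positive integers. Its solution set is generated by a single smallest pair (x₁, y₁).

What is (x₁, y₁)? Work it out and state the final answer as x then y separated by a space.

√5 = [2; 4, …], period ℓ=1 (odd) → k=1
a_0=2:  p_0=2·1+0=2,  q_0=2·0+1=1
a_1=4:  p_1=4·2+1=9,  q_1=4·1+0=4
→ (9, 4).  Check: 9²=81, 5·4²=80, difference 1.

9 4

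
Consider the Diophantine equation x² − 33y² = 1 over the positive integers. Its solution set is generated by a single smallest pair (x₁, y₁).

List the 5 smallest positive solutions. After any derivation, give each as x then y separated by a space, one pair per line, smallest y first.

23 4
1057 184
48599 8460
2234497 388976
102738263 17884436

√33 → a₀=5, period (1,2,1,10); ℓ=4 even so k=3
a_0=5:  p_0=5·1+0=5,  q_0=5·0+1=1
a_1=1:  p_1=1·5+1=6,  q_1=1·1+0=1
a_2=2:  p_2=2·6+5=17,  q_2=2·1+1=3
a_3=1:  p_3=1·17+6=23,  q_3=1·3+1=4
fundamental: x₁=23, y₁=4  (since 529 − 33·16 = 1)
k=2:  x_2 = 23·23+33·4·4 = 1057,  y_2 = 23·4+4·23 = 184
k=3:  x_3 = 23·1057+33·4·184 = 48599,  y_3 = 23·184+4·1057 = 8460
k=4:  x_4 = 23·48599+33·4·8460 = 2234497,  y_4 = 23·8460+4·48599 = 388976
k=5:  x_5 = 23·2234497+33·4·388976 = 102738263,  y_5 = 23·388976+4·2234497 = 17884436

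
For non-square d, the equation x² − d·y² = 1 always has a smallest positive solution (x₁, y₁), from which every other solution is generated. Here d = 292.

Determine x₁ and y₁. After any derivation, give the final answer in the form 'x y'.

2281249 133500

√292 = [17; 11,2,1,3,8,3,1,2,11,34, …], period ℓ=10 (even) → k=9
k=0  a_k=17  p_k/q_k = 17/1
k=1  a_k=11  p_k/q_k = 188/11
k=2  a_k=2  p_k/q_k = 393/23
…
k=5  a_k=8  p_k/q_k = 17669/1034
k=6  a_k=3  p_k/q_k = 55143/3227
…
k=8  a_k=2  p_k/q_k = 200767/11749
k=9  a_k=11  p_k/q_k = 2281249/133500
(x₁, y₁) = (2281249, 133500);  2281249² − 292·133500² = 1 ✓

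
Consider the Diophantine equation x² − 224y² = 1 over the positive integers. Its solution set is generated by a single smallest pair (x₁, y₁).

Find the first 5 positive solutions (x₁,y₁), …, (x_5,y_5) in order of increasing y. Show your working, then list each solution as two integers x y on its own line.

15 1
449 30
13455 899
403201 26940
12082575 807301

d=224: √d = [14; 1,28] (ℓ=2, even), read p_1/q_1
step 0: (14, 1)  from 14·(1,0) + (0,1)
step 1: (15, 1)  from 1·(14,1) + (1,0)
fundamental: x₁=15, y₁=1  (since 225 − 224·1 = 1)
(15+1√224)^2 = 449 + 30√224
(15+1√224)^3 = 13455 + 899√224
(15+1√224)^4 = 403201 + 26940√224
(15+1√224)^5 = 12082575 + 807301√224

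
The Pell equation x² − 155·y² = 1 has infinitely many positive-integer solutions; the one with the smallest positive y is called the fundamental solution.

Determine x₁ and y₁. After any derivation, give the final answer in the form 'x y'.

249 20

[12; 2,4,2,24] for √155; ℓ=4 ⇒ convergent index 3
a_0=12:  p_0=12·1+0=12,  q_0=12·0+1=1
…
a_2=4:  p_2=4·25+12=112,  q_2=4·2+1=9
a_3=2:  p_3=2·112+25=249,  q_3=2·9+2=20
(x₁, y₁) = (249, 20);  249² − 155·20² = 1 ✓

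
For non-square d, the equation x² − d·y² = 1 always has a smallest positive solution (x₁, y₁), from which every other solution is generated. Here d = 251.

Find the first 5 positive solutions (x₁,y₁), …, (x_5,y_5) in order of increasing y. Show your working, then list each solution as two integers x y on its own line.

3674890 231957
27009633024199 1704832919460
198514860608593651330 12530146894788486843
1459040552203802437039183201 92093823044376819996025080
10723627069776264560841239313394450 676869338735087333923490423995557

d=251: √d = [15; 1,5,2,1,2,…,5,1,30] (ℓ=14, even), read p_13/q_13
step 0: (15, 1)  from 15·(1,0) + (0,1)
…
step 3: (206, 13)  from 2·(95,6) + (16,1)
…
step 9: (151649, 9572)  from 2·(61043,3853) + (29563,1866)
…
step 12: (3097857, 195535)  from 5·(577033,36422) + (212692,13425)
step 13: (3674890, 231957)  from 1·(3097857,195535) + (577033,36422)
(x₁, y₁) = (3674890, 231957);  3674890² − 251·231957² = 1 ✓
(3674890+231957√251)^2 = 27009633024199 + 1704832919460√251
(3674890+231957√251)^3 = 198514860608593651330 + 12530146894788486843√251
(3674890+231957√251)^4 = 1459040552203802437039183201 + 92093823044376819996025080√251
(3674890+231957√251)^5 = 10723627069776264560841239313394450 + 676869338735087333923490423995557√251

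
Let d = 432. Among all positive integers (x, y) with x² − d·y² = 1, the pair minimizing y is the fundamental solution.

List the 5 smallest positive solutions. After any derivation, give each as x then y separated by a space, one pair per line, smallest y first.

1351 65
3650401 175630
9863382151 474552195
26650854921601 1282239855260
72010600134783751 3464611614360325

d=432: √d = [20; 1,3,1,1,1,3,1,40] (ℓ=8, even), read p_7/q_7
a_0=20:  p_0=20·1+0=20,  q_0=20·0+1=1
a_1=1:  p_1=1·20+1=21,  q_1=1·1+0=1
…
a_3=1:  p_3=1·83+21=104,  q_3=1·4+1=5
…
a_6=3:  p_6=3·291+187=1060,  q_6=3·14+9=51
a_7=1:  p_7=1·1060+291=1351,  q_7=1·51+14=65
fundamental: x₁=1351, y₁=65  (since 1825201 − 432·4225 = 1)
n=2: (1351,65)∘(1351,65) = (1351·1351+432·65·65, 1351·65+65·1351) = (3650401,175630)
n=3: (3650401,175630)∘(1351,65) = (1351·3650401+432·65·175630, 1351·175630+65·3650401) = (9863382151,474552195)
n=4: (9863382151,474552195)∘(1351,65) = (1351·9863382151+432·65·474552195, 1351·474552195+65·9863382151) = (26650854921601,1282239855260)
n=5: (26650854921601,1282239855260)∘(1351,65) = (1351·26650854921601+432·65·1282239855260, 1351·1282239855260+65·26650854921601) = (72010600134783751,3464611614360325)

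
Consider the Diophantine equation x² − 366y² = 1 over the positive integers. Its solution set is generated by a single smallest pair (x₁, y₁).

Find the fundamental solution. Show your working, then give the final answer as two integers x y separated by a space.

907925 47458

d=366: √d = [19; 7,1,1,1,2,12,2,1,1,1,7,38] (ℓ=12, even), read p_11/q_11
a_0=19:  p_0=19·1+0=19,  q_0=19·0+1=1
a_1=7:  p_1=7·19+1=134,  q_1=7·1+0=7
…
a_6=12:  p_6=12·1167+440=14444,  q_6=12·61+23=755
…
a_9=1:  p_9=1·44499+30055=74554,  q_9=1·2326+1571=3897
a_10=1:  p_10=1·74554+44499=119053,  q_10=1·3897+2326=6223
a_11=7:  p_11=7·119053+74554=907925,  q_11=7·6223+3897=47458
fundamental: x₁=907925, y₁=47458  (since 824327805625 − 366·2252261764 = 1)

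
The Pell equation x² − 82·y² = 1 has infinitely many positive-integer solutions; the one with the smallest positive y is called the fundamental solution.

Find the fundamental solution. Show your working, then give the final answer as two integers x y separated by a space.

163 18

√82 → a₀=9, period (18); ℓ=1 odd so k=1
a_0=9:  p_0=9·1+0=9,  q_0=9·0+1=1
a_1=18:  p_1=18·9+1=163,  q_1=18·1+0=18
fundamental: x₁=163, y₁=18  (since 26569 − 82·324 = 1)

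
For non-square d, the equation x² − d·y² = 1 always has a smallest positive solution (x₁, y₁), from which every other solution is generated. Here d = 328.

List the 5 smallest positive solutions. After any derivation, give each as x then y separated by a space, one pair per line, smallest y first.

163 9
53137 2934
17322499 956475
5647081537 311807916
1840931258563 101648424141

d=328: √d = [18; 9,36] (ℓ=2, even), read p_1/q_1
a_0=18:  p_0=18·1+0=18,  q_0=18·0+1=1
a_1=9:  p_1=9·18+1=163,  q_1=9·1+0=9
fundamental: x₁=163, y₁=9  (since 26569 − 328·81 = 1)
(x_2, y_2) = (163·163 + 328·9·9, 163·9 + 9·163) = (53137, 2934)
(x_3, y_3) = (163·53137 + 328·9·2934, 163·2934 + 9·53137) = (17322499, 956475)
(x_4, y_4) = (163·17322499 + 328·9·956475, 163·956475 + 9·17322499) = (5647081537, 311807916)
(x_5, y_5) = (163·5647081537 + 328·9·311807916, 163·311807916 + 9·5647081537) = (1840931258563, 101648424141)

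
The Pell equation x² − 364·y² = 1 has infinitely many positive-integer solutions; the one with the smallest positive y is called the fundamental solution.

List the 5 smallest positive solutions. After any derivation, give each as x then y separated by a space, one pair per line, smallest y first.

d=364: √d = [19; 12,1,2,3,1,8,1,3,2,1,12,38] (ℓ=12, even), read p_11/q_11
step 0: (19, 1)  from 19·(1,0) + (0,1)
…
step 2: (248, 13)  from 1·(229,12) + (19,1)
…
step 7: (30755, 1612)  from 1·(27607,1447) + (3148,165)
…
step 10: (390371, 20461)  from 1·(270499,14178) + (119872,6283)
step 11: (4954951, 259710)  from 12·(390371,20461) + (270499,14178)
→ (4954951, 259710).  Check: 4954951²=24551539412401, 364·259710²=24551539412400, difference 1.
n=2: (4954951,259710)∘(4954951,259710) = (4954951·4954951+364·259710·259710, 4954951·259710+259710·4954951) = (49103078824801,2573700648420)
n=3: (49103078824801,2573700648420)∘(4954951,259710) = (4954951·49103078824801+364·259710·2573700648420, 4954951·2573700648420+259710·49103078824801) = (486606699052048124551,25505121203178395130)
n=4: (486606699052048124551,25505121203178395130)∘(4954951,259710) = (4954951·486606699052048124551+364·259710·25505121203178395130, 4954951·25505121203178395130+259710·486606699052048124551) = (4822224700149240710505379201,252753251621617410554928840)
n=5: (4822224700149240710505379201,252753251621617410554928840)∘(4954951,259710) = (4954951·4822224700149240710505379201+364·259710·252753251621617410554928840, 4954951·252753251621617410554928840+259710·4822224700149240710505379201) = (47787774200457874208819626306623751,2504759953751544114971907242978550)

4954951 259710
49103078824801 2573700648420
486606699052048124551 25505121203178395130
4822224700149240710505379201 252753251621617410554928840
47787774200457874208819626306623751 2504759953751544114971907242978550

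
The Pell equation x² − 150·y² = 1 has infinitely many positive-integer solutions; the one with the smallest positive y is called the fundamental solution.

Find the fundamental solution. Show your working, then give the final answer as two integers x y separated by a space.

[12; 4,24] for √150; ℓ=2 ⇒ convergent index 1
k=0  a_k=12  p_k/q_k = 12/1
k=1  a_k=4  p_k/q_k = 49/4
→ (49, 4).  Check: 49²=2401, 150·4²=2400, difference 1.

49 4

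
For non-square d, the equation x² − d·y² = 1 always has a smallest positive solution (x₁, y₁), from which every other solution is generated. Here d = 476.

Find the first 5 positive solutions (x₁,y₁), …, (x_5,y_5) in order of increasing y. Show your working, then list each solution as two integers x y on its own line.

28799 1320
1658764801 76029360
95541534979199 4379139075960
5503001330073139201 252229652421114720
316961870514011136719999 14527923515772226566600

d=476: √d = [21; 1,4,2,10,2,4,1,42] (ℓ=8, even), read p_7/q_7
step 0: (21, 1)  from 21·(1,0) + (0,1)
step 1: (22, 1)  from 1·(21,1) + (1,0)
step 2: (109, 5)  from 4·(22,1) + (21,1)
step 3: (240, 11)  from 2·(109,5) + (22,1)
…
step 5: (5258, 241)  from 2·(2509,115) + (240,11)
step 6: (23541, 1079)  from 4·(5258,241) + (2509,115)
step 7: (28799, 1320)  from 1·(23541,1079) + (5258,241)
→ (28799, 1320).  Check: 28799²=829382401, 476·1320²=829382400, difference 1.
k=2:  x_2 = 28799·28799+476·1320·1320 = 1658764801,  y_2 = 28799·1320+1320·28799 = 76029360
k=3:  x_3 = 28799·1658764801+476·1320·76029360 = 95541534979199,  y_3 = 28799·76029360+1320·1658764801 = 4379139075960
k=4:  x_4 = 28799·95541534979199+476·1320·4379139075960 = 5503001330073139201,  y_4 = 28799·4379139075960+1320·95541534979199 = 252229652421114720
k=5:  x_5 = 28799·5503001330073139201+476·1320·252229652421114720 = 316961870514011136719999,  y_5 = 28799·252229652421114720+1320·5503001330073139201 = 14527923515772226566600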